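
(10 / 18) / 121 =0.00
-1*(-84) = 84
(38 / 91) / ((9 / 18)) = 76 / 91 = 0.84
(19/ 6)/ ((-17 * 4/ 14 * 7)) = -19/ 204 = -0.09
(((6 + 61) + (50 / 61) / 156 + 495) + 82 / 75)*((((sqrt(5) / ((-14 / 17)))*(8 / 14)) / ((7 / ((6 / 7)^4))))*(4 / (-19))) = 1967621429952*sqrt(5) / 310208059525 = 14.18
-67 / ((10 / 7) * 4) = -11.72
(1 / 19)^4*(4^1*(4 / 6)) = 8 / 390963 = 0.00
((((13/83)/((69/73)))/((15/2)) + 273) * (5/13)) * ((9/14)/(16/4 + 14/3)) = 5412453/694876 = 7.79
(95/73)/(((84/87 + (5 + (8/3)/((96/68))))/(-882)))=-2186919/14965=-146.14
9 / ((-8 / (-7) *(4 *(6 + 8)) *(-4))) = -9 / 256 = -0.04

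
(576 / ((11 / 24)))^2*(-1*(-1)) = 191102976 / 121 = 1579363.44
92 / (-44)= -23 / 11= -2.09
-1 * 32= -32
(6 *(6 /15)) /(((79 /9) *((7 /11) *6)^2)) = 363 /19355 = 0.02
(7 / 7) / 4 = 1 / 4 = 0.25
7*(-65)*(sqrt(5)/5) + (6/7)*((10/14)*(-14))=-91*sqrt(5) - 60/7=-212.05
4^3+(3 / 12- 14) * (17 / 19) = 3929 / 76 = 51.70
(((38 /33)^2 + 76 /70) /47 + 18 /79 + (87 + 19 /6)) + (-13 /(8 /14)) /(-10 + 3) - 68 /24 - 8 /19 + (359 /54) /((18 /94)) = 36346468302161 /290401081740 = 125.16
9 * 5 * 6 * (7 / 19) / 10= 189 / 19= 9.95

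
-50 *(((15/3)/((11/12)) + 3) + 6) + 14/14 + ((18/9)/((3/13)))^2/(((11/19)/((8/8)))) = -58607/99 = -591.99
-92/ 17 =-5.41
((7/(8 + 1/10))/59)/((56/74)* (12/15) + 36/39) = 84175/8783802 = 0.01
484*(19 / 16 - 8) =-13189 / 4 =-3297.25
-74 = -74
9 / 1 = 9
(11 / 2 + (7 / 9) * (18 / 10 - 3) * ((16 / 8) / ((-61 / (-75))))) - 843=-839.80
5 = 5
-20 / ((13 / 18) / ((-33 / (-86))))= -5940 / 559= -10.63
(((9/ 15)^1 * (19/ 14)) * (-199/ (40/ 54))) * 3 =-918783/ 1400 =-656.27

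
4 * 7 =28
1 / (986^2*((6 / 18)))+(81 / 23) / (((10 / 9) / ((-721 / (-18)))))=7097152497 / 55901270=126.96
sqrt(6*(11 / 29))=sqrt(1914) / 29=1.51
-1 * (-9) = 9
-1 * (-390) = 390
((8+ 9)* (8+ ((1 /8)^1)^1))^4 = 1490902050625 /4096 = 363989758.45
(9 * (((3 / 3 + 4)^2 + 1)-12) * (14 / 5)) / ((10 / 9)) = 7938 / 25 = 317.52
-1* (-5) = 5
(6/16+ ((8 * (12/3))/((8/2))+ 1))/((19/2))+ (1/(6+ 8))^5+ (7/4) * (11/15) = 347972413/153279840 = 2.27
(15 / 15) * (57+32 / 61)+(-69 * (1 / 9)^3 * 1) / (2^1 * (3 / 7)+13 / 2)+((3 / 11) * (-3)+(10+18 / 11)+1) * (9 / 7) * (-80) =-136144430237 / 117561213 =-1158.07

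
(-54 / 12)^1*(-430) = 1935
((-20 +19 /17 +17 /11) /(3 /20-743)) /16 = 8105 /5556518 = 0.00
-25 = -25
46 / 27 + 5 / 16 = 2.02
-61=-61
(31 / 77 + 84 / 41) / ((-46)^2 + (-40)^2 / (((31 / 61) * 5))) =239909 / 268711212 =0.00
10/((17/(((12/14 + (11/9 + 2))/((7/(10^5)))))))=257000000/7497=34280.38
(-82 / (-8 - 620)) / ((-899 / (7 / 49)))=-41 / 1976002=-0.00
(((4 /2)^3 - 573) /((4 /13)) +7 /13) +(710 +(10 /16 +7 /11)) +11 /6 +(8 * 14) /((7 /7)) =-3468437 /3432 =-1010.62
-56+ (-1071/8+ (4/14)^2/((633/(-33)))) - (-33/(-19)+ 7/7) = -302701591/1571528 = -192.62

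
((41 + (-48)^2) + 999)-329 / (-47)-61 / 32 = 3349.09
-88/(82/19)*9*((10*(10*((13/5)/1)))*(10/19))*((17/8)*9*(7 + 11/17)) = -150579000/41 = -3672658.54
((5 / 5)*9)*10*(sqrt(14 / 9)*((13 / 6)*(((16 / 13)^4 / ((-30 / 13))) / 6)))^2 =1879048192 / 104104845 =18.05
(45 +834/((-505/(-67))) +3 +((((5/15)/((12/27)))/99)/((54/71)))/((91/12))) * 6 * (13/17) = 4330734227/5949405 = 727.93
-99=-99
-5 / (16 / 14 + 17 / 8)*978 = -91280 / 61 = -1496.39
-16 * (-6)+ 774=870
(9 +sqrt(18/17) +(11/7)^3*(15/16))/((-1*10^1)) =-69357/54880 -3*sqrt(34)/170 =-1.37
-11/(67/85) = -935/67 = -13.96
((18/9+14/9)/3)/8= 4/27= 0.15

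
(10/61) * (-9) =-90/61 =-1.48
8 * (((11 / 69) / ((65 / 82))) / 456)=902 / 255645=0.00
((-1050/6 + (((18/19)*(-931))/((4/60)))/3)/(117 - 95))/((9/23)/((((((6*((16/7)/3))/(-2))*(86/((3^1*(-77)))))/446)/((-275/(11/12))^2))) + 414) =-4534565/401617234062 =-0.00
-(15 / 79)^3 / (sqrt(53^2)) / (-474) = 1125 / 4128708586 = 0.00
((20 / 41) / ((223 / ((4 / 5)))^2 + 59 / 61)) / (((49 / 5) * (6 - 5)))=97600 / 152357877021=0.00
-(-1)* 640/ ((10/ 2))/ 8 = 16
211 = 211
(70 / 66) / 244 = 35 / 8052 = 0.00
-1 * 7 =-7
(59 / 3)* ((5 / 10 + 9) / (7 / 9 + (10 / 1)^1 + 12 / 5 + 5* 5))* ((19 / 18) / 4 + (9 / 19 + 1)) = 701215 / 82464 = 8.50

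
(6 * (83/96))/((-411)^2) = 83/2702736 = 0.00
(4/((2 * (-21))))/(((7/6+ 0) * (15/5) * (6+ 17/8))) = -32/9555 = -0.00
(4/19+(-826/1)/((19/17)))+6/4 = -28019/38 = -737.34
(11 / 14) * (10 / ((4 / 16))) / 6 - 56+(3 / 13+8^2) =3677 / 273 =13.47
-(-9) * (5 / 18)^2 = 25 / 36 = 0.69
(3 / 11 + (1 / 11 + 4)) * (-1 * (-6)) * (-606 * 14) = -2443392 / 11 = -222126.55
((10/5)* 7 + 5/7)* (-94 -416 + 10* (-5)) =-8240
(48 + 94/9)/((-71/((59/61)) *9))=-31034/350811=-0.09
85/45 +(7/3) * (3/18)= 41/18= 2.28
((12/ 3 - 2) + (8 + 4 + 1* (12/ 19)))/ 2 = 139/ 19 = 7.32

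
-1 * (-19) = 19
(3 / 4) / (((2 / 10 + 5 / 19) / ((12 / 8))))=855 / 352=2.43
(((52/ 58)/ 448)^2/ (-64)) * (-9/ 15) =0.00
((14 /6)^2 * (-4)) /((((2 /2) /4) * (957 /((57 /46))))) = -7448 /66033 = -0.11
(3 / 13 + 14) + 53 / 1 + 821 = 11547 / 13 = 888.23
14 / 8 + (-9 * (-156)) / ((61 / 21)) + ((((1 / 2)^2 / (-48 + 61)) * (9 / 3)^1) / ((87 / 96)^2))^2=14148131186563 / 29165439316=485.10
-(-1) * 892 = 892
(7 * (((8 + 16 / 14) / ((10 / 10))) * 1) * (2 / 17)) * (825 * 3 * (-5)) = -1584000 / 17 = -93176.47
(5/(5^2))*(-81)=-81/5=-16.20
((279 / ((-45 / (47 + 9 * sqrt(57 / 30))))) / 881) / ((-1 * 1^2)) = 279 * sqrt(190) / 44050 + 1457 / 4405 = 0.42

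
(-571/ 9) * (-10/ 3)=211.48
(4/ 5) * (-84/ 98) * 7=-24/ 5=-4.80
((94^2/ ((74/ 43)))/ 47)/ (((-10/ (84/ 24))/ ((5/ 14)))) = -2021/ 148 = -13.66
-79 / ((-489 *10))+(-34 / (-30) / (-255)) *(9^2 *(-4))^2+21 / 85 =-193816259 / 415650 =-466.30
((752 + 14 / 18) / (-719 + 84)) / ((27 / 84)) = -37940 / 10287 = -3.69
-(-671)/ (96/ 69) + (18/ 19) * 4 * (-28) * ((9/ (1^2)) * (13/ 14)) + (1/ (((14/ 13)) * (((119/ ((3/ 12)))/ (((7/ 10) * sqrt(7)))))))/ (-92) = -245909/ 608 - 13 * sqrt(7)/ 875840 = -404.46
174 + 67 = 241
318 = 318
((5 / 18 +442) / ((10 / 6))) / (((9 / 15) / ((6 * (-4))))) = -31844 / 3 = -10614.67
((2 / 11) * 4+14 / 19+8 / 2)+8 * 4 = 7830 / 209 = 37.46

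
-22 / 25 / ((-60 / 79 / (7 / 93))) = 6083 / 69750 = 0.09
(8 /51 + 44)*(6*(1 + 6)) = 31528 /17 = 1854.59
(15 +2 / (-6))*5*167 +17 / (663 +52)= 26269151 / 2145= 12246.69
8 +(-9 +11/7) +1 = 11/7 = 1.57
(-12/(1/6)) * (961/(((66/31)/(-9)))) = 3217428/11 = 292493.45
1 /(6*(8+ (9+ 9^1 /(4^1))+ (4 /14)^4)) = 4802 /554823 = 0.01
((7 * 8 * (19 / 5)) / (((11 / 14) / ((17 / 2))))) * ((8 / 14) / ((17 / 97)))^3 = 8878482944 / 111265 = 79795.83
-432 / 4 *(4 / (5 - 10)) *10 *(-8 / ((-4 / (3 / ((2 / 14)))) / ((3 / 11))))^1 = 9896.73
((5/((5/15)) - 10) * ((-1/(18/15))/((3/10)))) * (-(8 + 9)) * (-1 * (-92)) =195500/9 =21722.22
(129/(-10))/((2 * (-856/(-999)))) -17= -419911/17120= -24.53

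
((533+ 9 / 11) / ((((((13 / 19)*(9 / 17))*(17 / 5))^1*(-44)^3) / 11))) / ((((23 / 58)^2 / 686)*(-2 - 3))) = 4022904998 / 82379583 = 48.83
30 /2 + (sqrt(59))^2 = 74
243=243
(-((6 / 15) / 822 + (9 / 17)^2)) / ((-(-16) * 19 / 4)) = -2194 / 593895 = -0.00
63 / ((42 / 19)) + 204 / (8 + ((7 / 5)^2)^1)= 8131 / 166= 48.98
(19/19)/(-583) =-1/583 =-0.00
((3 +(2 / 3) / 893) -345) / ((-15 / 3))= 916216 / 13395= 68.40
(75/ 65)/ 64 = 15/ 832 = 0.02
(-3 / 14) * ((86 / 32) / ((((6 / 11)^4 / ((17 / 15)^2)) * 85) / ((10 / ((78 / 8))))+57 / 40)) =-53512855 / 663125204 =-0.08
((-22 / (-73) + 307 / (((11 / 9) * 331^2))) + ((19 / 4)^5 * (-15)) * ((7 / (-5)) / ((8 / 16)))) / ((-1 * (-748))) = 4574673789571189 / 33693264529408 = 135.77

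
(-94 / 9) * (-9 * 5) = 470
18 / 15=6 / 5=1.20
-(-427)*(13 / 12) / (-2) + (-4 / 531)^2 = -521721709 / 2255688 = -231.29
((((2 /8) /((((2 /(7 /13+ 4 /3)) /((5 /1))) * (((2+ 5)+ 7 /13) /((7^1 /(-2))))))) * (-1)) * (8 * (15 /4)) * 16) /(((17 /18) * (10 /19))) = 62415 /119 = 524.50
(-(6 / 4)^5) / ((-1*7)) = 243 / 224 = 1.08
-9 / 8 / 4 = -9 / 32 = -0.28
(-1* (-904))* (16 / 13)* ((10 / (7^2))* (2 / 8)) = 36160 / 637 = 56.77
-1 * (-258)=258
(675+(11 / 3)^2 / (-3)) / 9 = 18104 / 243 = 74.50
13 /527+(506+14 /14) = 507.02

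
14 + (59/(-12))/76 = 12709/912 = 13.94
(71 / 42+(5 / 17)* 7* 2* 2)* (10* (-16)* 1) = -566960 / 357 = -1588.12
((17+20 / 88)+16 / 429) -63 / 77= 14111 / 858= 16.45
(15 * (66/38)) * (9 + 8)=8415/19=442.89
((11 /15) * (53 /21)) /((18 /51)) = 9911 /1890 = 5.24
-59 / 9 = -6.56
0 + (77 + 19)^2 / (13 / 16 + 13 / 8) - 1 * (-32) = 49568 / 13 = 3812.92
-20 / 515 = -4 / 103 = -0.04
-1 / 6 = -0.17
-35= -35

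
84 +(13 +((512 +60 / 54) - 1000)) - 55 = -4004 / 9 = -444.89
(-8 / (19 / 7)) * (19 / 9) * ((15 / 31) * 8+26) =-51856 / 279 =-185.86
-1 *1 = -1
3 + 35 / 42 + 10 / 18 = 79 / 18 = 4.39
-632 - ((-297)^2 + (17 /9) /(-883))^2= -491396702135412124 /63154809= -7780827935.61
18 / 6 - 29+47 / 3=-31 / 3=-10.33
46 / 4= 23 / 2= 11.50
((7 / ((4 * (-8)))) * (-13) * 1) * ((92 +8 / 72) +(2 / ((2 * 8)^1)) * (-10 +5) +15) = 302.82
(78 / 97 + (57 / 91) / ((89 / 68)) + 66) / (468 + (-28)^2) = 0.05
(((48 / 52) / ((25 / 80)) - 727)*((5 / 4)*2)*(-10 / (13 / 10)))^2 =5537314922500 / 28561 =193876787.31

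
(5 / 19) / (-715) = -1 / 2717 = -0.00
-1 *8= -8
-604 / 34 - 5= -387 / 17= -22.76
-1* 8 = -8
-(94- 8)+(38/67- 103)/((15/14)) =-181.60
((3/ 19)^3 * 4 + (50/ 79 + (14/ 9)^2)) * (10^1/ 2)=673373990/ 43890741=15.34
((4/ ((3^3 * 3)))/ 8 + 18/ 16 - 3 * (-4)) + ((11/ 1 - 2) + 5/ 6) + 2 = 16177/ 648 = 24.96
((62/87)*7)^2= 188356/7569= 24.89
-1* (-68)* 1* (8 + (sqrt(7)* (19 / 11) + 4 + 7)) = 1292* sqrt(7) / 11 + 1292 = 1602.76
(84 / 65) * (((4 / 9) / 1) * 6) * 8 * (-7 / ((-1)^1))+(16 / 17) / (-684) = 36465148 / 188955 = 192.98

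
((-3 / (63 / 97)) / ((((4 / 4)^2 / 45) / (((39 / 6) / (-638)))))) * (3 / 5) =1.27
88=88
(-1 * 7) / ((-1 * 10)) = 7 / 10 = 0.70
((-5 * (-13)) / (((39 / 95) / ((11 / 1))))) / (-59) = -5225 / 177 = -29.52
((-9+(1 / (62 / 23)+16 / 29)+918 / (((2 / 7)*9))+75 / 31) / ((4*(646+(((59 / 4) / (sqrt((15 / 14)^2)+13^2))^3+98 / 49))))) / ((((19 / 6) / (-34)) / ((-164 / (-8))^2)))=-731031161743082252223 / 1195244926687717021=-611.62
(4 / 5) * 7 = 28 / 5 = 5.60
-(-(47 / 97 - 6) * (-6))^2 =-10304100 / 9409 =-1095.13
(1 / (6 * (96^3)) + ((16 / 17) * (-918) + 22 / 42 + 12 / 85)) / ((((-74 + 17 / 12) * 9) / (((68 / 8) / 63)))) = 2726850133421 / 15292657336320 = 0.18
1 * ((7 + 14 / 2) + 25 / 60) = 173 / 12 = 14.42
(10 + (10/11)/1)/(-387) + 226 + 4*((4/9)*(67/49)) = 47643194/208593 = 228.40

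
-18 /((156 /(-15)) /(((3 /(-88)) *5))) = -0.30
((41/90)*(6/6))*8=164/45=3.64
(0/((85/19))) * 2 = 0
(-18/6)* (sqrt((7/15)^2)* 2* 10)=-28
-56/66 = -28/33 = -0.85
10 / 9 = 1.11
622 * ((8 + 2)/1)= 6220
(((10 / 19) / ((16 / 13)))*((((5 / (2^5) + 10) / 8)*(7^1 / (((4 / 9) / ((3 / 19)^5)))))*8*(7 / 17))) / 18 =251535375 / 1637949392896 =0.00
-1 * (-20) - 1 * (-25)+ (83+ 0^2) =128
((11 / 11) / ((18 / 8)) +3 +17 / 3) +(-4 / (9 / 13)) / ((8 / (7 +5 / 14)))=319 / 84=3.80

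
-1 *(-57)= 57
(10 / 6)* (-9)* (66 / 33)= -30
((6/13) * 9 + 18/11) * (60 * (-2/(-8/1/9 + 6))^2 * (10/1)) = 1749600/3289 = 531.96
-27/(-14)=1.93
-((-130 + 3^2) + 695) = -574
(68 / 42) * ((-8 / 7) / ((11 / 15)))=-1360 / 539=-2.52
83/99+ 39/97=11912/9603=1.24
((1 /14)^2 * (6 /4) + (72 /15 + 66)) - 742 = -1315537 /1960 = -671.19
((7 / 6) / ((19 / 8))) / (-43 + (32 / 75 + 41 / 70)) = -9800 / 837653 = -0.01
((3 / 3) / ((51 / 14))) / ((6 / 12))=28 / 51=0.55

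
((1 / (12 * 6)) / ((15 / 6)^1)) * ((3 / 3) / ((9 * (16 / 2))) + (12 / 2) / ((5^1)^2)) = 457 / 324000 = 0.00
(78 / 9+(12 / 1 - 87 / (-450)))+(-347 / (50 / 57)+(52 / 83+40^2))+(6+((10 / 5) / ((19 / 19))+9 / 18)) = 1234.41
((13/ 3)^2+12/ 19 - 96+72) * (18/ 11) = -1570/ 209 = -7.51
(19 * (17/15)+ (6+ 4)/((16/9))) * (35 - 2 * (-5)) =9777/8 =1222.12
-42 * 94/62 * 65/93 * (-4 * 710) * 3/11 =364400400/10571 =34471.71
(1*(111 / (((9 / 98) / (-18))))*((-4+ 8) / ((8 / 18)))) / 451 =-195804 / 451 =-434.16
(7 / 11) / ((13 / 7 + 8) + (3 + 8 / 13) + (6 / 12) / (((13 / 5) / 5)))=1274 / 28897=0.04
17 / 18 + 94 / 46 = 1237 / 414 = 2.99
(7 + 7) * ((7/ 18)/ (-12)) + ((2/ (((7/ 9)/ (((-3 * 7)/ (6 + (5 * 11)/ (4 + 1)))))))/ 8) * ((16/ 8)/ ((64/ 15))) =-37591/ 58752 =-0.64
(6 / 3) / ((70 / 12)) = 0.34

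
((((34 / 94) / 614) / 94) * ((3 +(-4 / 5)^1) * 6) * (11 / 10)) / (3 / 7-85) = -43197 / 40147249600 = -0.00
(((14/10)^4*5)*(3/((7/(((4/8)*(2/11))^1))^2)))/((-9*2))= -49/90750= -0.00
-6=-6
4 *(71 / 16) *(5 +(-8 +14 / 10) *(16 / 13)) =-14413 / 260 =-55.43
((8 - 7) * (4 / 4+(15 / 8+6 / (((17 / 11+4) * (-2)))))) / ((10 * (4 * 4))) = 1139 / 78080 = 0.01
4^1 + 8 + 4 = 16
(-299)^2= 89401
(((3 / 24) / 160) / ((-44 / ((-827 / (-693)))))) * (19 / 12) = -15713 / 468357120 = -0.00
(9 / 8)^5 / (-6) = -19683 / 65536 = -0.30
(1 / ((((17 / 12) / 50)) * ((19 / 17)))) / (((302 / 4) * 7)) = 1200 / 20083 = 0.06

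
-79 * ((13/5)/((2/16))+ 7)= -10981/5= -2196.20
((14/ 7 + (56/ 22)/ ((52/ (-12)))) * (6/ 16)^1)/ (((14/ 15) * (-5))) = -909/ 8008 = -0.11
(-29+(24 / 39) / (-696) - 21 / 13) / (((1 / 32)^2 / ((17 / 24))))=-75348352 / 3393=-22207.00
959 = 959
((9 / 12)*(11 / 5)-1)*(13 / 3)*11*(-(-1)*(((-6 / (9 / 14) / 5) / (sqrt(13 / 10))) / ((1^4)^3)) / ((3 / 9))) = -1001*sqrt(130) / 75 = -152.18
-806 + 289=-517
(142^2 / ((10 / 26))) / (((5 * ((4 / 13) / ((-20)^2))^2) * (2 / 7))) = 62020431200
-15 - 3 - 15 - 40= -73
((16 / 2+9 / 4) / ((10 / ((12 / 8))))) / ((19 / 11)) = 1353 / 1520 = 0.89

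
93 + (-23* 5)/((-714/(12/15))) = 33247/357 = 93.13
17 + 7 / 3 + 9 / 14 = 839 / 42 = 19.98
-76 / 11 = -6.91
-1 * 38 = -38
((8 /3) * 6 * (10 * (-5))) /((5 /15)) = -2400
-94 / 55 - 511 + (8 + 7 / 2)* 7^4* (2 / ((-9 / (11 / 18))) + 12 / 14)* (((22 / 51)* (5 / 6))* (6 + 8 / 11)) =32481194968 / 681615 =47653.29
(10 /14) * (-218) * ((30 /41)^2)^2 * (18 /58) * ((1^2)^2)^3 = -7946100000 /573629483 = -13.85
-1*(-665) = 665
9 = 9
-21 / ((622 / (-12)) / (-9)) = -1134 / 311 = -3.65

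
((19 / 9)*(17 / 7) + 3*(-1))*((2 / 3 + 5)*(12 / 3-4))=0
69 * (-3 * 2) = -414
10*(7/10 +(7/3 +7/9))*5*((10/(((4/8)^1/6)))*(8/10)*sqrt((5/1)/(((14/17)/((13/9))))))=3920*sqrt(15470)/9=54173.73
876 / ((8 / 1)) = 219 / 2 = 109.50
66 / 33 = 2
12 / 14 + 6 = 48 / 7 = 6.86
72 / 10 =36 / 5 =7.20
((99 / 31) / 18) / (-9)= -11 / 558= -0.02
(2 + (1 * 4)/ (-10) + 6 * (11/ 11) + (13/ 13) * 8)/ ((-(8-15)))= 78/ 35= 2.23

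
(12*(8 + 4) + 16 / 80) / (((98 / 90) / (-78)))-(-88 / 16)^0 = -72313 / 7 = -10330.43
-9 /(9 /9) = -9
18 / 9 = 2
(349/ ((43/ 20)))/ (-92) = -1745/ 989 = -1.76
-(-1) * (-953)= -953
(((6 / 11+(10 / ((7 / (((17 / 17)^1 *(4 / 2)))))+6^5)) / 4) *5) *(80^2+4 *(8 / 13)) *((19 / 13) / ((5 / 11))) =18217029456 / 91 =200187136.88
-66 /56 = -33 /28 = -1.18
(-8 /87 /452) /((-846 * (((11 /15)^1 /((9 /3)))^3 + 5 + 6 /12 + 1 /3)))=6750 /164151447953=0.00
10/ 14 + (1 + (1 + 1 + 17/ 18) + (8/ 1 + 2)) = 1847/ 126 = 14.66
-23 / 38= -0.61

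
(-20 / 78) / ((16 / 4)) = -5 / 78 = -0.06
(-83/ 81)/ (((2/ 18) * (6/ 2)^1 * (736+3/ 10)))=-830/ 198801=-0.00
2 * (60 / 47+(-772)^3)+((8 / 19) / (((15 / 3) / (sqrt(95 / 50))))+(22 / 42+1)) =-908236701128 / 987+4 * sqrt(190) / 475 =-920199291.81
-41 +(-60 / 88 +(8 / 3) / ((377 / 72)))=-341485 / 8294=-41.17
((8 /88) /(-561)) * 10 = -10 /6171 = -0.00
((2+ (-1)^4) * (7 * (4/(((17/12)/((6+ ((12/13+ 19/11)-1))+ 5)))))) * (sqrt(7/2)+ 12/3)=911736 * sqrt(14)/2431+ 7293888/2431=4403.66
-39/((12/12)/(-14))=546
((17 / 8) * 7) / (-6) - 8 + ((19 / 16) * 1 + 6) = -79 / 24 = -3.29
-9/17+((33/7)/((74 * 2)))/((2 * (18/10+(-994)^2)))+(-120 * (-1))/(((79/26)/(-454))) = -246493519938788973/13747044169544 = -17930.66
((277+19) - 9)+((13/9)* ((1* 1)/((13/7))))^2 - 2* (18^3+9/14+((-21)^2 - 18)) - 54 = -6961445/567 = -12277.68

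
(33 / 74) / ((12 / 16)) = 22 / 37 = 0.59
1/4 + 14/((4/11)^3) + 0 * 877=9325/32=291.41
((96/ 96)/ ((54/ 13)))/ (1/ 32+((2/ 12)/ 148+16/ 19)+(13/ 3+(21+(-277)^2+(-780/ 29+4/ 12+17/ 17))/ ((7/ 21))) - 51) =4240496/ 4053550791789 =0.00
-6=-6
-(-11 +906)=-895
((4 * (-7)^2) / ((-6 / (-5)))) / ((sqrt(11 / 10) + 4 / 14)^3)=-55698398000 / 372754497 + 7753069100 * sqrt(110) / 372754497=68.72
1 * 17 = 17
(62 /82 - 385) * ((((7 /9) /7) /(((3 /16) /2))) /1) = -504128 /1107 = -455.40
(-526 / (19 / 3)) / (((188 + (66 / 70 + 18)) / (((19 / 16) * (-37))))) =1021755 / 57944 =17.63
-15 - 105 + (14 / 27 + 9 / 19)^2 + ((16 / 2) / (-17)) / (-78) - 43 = -9422529094 / 58160349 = -162.01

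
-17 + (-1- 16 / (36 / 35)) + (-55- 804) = -892.56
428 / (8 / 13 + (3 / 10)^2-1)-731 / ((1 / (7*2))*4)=-4011.24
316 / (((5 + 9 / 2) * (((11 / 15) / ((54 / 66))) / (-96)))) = -8190720 / 2299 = -3562.73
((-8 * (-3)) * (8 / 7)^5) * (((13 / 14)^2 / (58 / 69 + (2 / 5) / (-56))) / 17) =45852917760 / 16102265683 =2.85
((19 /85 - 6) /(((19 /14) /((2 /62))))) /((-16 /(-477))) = -1639449 /400520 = -4.09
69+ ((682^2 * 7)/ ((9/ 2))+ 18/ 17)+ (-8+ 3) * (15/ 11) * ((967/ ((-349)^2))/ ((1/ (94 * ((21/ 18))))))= 148329568409366/ 204991083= 723590.34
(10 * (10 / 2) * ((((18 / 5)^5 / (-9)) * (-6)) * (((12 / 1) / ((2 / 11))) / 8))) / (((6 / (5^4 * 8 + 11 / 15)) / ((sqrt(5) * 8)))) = 692943216768 * sqrt(5) / 625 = 2479149019.58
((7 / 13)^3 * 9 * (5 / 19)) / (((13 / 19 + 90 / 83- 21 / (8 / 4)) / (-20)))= 51244200 / 60503183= 0.85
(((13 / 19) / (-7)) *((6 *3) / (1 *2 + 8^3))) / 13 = -9 / 34181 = -0.00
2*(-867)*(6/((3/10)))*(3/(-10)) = 10404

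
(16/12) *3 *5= 20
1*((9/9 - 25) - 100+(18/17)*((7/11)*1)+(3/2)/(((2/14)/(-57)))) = -269963/374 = -721.83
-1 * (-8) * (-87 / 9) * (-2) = 464 / 3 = 154.67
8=8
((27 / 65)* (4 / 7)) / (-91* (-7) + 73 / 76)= 8208 / 22060675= 0.00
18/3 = 6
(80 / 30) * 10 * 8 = 640 / 3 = 213.33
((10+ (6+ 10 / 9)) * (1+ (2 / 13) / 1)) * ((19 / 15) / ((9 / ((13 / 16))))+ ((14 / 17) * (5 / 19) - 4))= -15161531 / 209304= -72.44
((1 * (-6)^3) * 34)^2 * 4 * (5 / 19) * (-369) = -398035399680 / 19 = -20949231562.11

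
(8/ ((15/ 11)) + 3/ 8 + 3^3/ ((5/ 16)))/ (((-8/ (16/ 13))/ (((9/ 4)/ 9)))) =-3.56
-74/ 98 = -37/ 49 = -0.76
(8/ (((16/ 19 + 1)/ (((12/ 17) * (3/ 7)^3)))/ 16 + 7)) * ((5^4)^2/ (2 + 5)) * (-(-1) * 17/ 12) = 436050000000/ 6254899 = 69713.36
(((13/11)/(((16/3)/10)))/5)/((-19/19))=-39/88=-0.44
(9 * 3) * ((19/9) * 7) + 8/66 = 13171/33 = 399.12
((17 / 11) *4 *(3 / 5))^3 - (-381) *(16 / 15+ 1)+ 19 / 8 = 1119107837 / 1331000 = 840.80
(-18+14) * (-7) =28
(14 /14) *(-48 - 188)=-236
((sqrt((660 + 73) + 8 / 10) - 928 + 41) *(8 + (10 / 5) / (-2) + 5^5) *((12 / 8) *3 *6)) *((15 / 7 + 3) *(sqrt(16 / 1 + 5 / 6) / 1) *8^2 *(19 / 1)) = 616978944 *sqrt(606) *(-4435 + sqrt(18345)) / 35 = -1865787800890.94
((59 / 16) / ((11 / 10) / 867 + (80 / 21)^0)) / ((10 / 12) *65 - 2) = 767295 / 10868612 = 0.07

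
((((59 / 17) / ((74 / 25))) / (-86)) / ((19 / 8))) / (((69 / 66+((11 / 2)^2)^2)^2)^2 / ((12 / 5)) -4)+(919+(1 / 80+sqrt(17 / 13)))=sqrt(221) / 13+42556915679494075428835603838227 / 46307221805464100145118238960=920.16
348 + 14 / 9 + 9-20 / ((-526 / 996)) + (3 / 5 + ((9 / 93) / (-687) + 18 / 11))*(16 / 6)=371881697809 / 924183315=402.39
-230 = -230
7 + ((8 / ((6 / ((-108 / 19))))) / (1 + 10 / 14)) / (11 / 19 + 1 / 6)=91 / 85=1.07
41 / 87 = 0.47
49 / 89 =0.55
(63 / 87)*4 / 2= 1.45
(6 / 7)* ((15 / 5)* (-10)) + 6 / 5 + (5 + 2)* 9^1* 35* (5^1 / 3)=127767 / 35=3650.49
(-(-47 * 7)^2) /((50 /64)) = -3463712 /25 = -138548.48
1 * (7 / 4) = 7 / 4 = 1.75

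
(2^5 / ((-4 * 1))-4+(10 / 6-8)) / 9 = -55 / 27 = -2.04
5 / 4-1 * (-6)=29 / 4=7.25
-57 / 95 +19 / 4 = 83 / 20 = 4.15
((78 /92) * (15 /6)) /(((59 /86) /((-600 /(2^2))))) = -463.43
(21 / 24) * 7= 49 / 8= 6.12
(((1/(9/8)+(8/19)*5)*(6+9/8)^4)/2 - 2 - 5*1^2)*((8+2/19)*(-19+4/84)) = -134883991/228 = -591596.45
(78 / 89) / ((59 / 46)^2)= 165048 / 309809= 0.53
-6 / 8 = -3 / 4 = -0.75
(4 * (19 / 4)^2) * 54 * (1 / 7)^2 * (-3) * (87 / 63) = -282663 / 686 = -412.05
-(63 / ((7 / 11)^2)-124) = -31.57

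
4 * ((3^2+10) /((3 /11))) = 836 /3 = 278.67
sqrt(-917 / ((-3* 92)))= sqrt(63273) / 138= 1.82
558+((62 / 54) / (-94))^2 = 3594326713 / 6441444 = 558.00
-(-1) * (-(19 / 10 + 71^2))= -50429 / 10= -5042.90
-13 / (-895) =0.01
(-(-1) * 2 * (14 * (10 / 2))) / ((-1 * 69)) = -140 / 69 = -2.03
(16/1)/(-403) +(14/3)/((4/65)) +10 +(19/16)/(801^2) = 354931969921/4137043248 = 85.79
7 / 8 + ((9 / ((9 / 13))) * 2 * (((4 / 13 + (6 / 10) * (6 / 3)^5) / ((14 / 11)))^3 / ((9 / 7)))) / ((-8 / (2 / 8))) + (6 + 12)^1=-168189354337 / 74529000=-2256.70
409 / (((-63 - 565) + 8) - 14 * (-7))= -409 / 522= -0.78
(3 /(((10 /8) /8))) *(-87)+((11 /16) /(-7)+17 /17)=-934919 /560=-1669.50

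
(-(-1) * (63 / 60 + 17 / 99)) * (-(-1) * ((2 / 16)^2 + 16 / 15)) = 2513341 / 1900800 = 1.32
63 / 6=21 / 2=10.50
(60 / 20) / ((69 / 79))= 79 / 23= 3.43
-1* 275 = -275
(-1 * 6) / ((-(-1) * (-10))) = 3 / 5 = 0.60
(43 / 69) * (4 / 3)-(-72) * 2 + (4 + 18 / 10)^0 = 30187 / 207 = 145.83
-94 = -94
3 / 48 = 1 / 16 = 0.06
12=12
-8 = -8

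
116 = 116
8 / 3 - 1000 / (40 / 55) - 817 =-6568 / 3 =-2189.33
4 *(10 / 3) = 40 / 3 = 13.33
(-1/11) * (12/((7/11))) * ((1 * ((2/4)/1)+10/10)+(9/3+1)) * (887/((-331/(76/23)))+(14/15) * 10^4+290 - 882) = -4387703672/53291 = -82334.80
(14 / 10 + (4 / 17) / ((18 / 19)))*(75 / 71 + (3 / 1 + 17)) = 377039 / 10863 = 34.71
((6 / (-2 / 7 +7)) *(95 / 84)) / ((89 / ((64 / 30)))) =304 / 12549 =0.02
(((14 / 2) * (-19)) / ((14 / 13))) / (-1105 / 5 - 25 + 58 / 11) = 2717 / 5296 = 0.51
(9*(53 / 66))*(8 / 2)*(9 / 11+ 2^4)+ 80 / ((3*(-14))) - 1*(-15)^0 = 1228049 / 2541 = 483.29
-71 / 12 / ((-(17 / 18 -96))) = -213 / 3422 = -0.06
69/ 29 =2.38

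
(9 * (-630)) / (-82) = 2835 / 41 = 69.15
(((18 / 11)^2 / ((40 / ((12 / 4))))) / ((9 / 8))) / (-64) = -27 / 9680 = -0.00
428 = 428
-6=-6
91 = 91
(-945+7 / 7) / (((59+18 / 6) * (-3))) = 472 / 93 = 5.08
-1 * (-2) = 2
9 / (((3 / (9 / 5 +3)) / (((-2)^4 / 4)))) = 288 / 5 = 57.60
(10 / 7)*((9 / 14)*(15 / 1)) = 13.78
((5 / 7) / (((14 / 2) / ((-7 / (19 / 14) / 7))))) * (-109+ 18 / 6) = 1060 / 133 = 7.97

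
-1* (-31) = 31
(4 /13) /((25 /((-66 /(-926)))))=132 /150475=0.00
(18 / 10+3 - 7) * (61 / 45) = -671 / 225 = -2.98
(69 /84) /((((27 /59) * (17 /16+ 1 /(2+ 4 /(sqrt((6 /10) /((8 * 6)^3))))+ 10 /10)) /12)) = 528257280688 /50582463057 - 22233088 * sqrt(5) /16860821019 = 10.44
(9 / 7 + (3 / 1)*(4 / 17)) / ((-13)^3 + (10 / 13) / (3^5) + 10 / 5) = -748683 / 825145405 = -0.00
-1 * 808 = -808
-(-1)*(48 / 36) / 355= 4 / 1065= 0.00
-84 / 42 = -2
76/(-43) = -76/43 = -1.77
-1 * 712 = -712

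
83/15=5.53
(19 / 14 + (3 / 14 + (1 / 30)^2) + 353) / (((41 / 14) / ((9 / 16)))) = 2233807 / 32800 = 68.10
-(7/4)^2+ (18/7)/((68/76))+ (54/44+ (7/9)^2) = 2788411/1696464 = 1.64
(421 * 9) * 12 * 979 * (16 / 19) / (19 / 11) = 7834318272 / 361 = 21701712.66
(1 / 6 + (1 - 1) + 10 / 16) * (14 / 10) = 133 / 120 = 1.11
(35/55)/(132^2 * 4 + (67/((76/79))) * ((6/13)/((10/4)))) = 8645/946994829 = 0.00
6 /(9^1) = 2 /3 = 0.67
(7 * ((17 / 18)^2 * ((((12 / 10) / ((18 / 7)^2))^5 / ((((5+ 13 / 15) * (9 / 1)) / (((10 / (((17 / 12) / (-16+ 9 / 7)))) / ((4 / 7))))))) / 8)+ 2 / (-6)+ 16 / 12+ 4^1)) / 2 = 229101518075913007 / 13091713164288000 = 17.50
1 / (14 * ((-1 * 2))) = -1 / 28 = -0.04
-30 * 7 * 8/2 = -840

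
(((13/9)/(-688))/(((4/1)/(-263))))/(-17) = -3419/421056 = -0.01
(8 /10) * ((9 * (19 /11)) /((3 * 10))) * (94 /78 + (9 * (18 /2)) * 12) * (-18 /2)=-2596122 /715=-3630.94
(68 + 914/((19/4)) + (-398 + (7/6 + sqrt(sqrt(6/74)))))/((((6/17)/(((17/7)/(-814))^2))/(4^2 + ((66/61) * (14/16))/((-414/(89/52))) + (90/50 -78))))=-369926727631 * 3^(1/4) * 37^(3/4)/9014509172148480 + 5752730541389681/27774433665538560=0.21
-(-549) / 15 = 183 / 5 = 36.60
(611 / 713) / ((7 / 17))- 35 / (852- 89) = 1107228 / 544019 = 2.04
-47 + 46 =-1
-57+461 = 404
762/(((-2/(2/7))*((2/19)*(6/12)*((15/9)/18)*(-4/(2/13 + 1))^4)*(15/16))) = -131930775/799708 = -164.97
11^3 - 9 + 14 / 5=6624 / 5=1324.80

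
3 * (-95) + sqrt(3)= -285 + sqrt(3)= -283.27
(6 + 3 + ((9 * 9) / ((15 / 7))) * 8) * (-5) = -1557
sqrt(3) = 1.73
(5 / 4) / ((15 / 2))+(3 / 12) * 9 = 29 / 12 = 2.42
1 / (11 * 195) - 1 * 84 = -180179 / 2145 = -84.00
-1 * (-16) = 16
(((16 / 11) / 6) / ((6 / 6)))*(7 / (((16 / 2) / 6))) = 14 / 11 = 1.27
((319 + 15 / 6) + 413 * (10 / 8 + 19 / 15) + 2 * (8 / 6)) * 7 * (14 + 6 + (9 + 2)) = 5917807 / 20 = 295890.35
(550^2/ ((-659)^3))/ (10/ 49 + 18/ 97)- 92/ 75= -12217557882559/ 9937988690775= -1.23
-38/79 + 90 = 7072/79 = 89.52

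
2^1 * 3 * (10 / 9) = 20 / 3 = 6.67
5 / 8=0.62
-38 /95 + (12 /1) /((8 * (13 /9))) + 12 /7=2141 /910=2.35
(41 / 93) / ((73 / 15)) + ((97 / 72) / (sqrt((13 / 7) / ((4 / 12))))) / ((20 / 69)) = 205 / 2263 + 2231 * sqrt(273) / 18720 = 2.06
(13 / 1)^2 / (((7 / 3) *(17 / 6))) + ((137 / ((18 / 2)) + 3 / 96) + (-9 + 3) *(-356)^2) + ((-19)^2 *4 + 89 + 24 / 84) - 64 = -758905.90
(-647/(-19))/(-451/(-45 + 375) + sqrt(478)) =795810/8141861 + 582300 * sqrt(478)/8141861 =1.66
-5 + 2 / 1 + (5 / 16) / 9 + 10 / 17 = -5819 / 2448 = -2.38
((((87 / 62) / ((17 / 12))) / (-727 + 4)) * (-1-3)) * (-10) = -6960 / 127007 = -0.05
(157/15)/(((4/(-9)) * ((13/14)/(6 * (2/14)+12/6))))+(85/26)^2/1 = -41759/676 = -61.77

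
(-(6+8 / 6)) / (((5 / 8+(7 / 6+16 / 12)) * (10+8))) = -88 / 675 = -0.13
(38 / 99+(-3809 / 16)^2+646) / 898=1452721571 / 22758912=63.83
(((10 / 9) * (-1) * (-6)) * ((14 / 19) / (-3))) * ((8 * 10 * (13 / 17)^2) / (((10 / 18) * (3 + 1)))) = -189280 / 5491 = -34.47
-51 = -51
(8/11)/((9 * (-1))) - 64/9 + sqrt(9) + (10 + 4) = 971/99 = 9.81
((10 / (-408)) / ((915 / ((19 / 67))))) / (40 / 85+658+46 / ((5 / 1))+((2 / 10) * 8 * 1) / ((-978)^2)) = -2524055 / 221852087485048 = -0.00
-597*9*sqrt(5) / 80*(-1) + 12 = 12 + 5373*sqrt(5) / 80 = 162.18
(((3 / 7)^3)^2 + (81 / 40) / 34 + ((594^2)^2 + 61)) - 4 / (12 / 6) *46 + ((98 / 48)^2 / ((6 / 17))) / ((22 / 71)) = 94656264246737193433123 / 760332545280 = 124493242903.18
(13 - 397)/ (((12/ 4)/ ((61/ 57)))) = -7808/ 57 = -136.98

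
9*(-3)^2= 81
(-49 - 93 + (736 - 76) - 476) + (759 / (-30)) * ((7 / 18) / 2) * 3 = 3269 / 120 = 27.24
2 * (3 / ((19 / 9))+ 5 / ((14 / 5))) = 853 / 133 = 6.41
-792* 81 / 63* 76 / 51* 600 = -108345600 / 119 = -910467.23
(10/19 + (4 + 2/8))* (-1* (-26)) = 4719/38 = 124.18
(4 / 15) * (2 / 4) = 2 / 15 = 0.13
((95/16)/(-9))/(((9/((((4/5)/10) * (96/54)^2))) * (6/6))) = -608/32805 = -0.02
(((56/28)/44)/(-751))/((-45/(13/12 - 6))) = -59/8921880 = -0.00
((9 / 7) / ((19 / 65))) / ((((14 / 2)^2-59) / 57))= -351 / 14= -25.07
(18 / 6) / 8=0.38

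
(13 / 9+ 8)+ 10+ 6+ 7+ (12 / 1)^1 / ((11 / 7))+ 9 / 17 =68347 / 1683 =40.61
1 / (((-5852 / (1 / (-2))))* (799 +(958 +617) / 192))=8 / 75580043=0.00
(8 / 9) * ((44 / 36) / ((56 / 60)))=1.16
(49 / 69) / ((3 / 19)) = 931 / 207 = 4.50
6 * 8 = 48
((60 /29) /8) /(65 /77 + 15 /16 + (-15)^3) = -0.00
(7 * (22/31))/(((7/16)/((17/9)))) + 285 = 85499/279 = 306.45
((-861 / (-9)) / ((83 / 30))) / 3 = 2870 / 249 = 11.53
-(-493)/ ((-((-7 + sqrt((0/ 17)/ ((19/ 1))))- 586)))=493/ 593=0.83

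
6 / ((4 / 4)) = 6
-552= -552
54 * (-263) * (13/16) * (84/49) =-276939/14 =-19781.36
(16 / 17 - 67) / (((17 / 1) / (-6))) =6738 / 289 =23.31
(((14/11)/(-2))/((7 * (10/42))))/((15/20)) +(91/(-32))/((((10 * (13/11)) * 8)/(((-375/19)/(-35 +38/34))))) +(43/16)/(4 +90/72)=-10575701/719093760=-0.01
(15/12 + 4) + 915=3681/4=920.25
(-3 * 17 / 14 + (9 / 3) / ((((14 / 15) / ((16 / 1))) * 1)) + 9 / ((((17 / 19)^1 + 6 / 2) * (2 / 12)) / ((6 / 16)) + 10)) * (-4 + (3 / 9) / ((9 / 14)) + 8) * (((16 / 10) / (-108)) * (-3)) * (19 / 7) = 105357736 / 3980907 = 26.47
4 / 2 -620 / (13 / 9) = -5554 / 13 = -427.23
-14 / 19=-0.74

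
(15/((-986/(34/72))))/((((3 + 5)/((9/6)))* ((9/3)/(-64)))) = 5/174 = 0.03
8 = 8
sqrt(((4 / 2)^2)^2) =4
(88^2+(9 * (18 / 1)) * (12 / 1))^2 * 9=844716096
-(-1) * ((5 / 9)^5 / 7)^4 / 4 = 0.00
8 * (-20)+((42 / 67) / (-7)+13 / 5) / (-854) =-45775241 / 286090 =-160.00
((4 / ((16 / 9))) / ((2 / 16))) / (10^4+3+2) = 6 / 3335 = 0.00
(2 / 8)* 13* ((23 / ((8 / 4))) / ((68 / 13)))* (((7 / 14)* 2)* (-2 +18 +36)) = 50531 / 136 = 371.55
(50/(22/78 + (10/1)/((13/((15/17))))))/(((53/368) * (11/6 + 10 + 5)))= 5630400/262297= 21.47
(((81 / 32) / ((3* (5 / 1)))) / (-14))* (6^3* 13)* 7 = -9477 / 40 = -236.92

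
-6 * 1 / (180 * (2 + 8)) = -1 / 300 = -0.00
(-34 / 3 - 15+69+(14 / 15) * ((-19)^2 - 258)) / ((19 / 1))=694 / 95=7.31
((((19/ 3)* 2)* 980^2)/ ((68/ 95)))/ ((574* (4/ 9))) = 46433625/ 697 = 66619.26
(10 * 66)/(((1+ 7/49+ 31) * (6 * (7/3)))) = 22/15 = 1.47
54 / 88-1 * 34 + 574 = 23787 / 44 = 540.61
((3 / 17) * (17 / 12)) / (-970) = -1 / 3880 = -0.00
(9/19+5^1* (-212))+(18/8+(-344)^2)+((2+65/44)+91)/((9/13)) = 220857974/1881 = 117415.19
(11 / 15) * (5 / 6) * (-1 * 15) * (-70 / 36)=1925 / 108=17.82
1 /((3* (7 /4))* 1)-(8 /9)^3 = -2612 /5103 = -0.51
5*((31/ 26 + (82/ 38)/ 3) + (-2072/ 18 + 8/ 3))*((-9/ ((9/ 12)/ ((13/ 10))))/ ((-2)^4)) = 538.85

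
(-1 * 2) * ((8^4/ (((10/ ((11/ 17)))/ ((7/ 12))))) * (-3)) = 78848/ 85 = 927.62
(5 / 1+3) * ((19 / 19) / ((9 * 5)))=8 / 45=0.18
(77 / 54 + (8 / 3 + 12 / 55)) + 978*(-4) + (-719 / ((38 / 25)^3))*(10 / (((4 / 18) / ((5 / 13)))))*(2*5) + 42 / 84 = -20837878243943 / 529651980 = -39342.59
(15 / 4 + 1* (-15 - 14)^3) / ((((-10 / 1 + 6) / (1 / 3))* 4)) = 97541 / 192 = 508.03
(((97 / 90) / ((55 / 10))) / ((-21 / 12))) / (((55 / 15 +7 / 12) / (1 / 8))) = -194 / 58905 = -0.00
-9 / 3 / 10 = -3 / 10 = -0.30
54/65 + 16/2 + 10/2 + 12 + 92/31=58029/2015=28.80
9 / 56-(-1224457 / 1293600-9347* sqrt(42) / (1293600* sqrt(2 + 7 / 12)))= 9347* sqrt(434) / 6683600 + 1432357 / 1293600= 1.14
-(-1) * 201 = 201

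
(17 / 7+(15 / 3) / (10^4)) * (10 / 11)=34007 / 15400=2.21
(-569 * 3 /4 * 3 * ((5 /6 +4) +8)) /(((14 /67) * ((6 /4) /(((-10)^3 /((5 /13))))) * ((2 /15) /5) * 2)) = 10221729375 /4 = 2555432343.75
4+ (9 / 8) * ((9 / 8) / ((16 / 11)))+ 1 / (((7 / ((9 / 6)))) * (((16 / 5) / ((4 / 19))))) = 665191 / 136192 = 4.88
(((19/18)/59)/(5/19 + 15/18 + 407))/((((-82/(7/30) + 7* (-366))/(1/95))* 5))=-133/4198396024350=-0.00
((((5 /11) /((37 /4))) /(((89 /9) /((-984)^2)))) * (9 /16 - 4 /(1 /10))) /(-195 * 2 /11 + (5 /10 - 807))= 13746814560 /60996239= 225.37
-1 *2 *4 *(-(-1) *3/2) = -12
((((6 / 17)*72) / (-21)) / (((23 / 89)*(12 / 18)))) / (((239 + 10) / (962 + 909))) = -11989368 / 227171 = -52.78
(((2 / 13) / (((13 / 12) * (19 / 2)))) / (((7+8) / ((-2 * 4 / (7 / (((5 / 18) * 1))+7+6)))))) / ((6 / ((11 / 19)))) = -704 / 34958157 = -0.00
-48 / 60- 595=-2979 / 5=-595.80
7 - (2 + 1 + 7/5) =13/5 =2.60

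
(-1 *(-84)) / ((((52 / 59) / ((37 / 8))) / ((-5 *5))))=-1146075 / 104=-11019.95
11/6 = 1.83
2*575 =1150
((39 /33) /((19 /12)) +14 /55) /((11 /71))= 6.46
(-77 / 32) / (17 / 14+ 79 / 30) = -8085 / 12928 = -0.63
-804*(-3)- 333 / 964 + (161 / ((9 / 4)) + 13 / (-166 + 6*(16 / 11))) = 2483.13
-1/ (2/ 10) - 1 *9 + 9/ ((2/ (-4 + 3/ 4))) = -229/ 8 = -28.62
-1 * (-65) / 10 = 6.50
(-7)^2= 49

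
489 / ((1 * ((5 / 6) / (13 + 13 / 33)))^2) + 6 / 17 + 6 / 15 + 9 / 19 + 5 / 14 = 1728022496093 / 13679050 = 126326.21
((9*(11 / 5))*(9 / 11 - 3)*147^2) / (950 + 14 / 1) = -1166886 / 1205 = -968.37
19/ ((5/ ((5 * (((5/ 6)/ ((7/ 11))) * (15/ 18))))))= 5225/ 252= 20.73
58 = 58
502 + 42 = 544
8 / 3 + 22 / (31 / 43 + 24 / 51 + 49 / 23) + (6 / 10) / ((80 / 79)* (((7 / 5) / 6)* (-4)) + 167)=153197151833 / 16485415950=9.29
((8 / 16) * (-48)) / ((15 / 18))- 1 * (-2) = -134 / 5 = -26.80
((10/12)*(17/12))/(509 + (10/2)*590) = 85/249048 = 0.00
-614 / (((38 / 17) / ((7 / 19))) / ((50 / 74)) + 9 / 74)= -135172100 / 2003611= -67.46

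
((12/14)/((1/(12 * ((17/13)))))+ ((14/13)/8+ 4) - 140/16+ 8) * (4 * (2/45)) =12256/4095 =2.99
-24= -24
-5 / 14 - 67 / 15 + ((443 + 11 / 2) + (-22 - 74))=36506 / 105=347.68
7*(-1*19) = -133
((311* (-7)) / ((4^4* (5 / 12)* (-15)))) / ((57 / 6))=2177 / 15200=0.14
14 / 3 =4.67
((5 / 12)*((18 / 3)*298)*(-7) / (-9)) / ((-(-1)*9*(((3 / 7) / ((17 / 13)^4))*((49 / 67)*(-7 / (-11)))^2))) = 33797683446505 / 16663715523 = 2028.22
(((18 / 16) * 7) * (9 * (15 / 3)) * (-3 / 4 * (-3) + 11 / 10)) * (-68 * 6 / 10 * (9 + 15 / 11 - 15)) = 98809389 / 440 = 224566.79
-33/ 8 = -4.12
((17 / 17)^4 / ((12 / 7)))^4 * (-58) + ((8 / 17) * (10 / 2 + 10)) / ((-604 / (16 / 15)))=-179069419 / 26614656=-6.73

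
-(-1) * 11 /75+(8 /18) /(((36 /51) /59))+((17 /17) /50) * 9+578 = 830891 /1350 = 615.47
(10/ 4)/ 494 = 5/ 988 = 0.01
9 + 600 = 609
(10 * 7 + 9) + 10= 89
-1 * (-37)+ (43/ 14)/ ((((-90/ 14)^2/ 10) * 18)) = 270031/ 7290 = 37.04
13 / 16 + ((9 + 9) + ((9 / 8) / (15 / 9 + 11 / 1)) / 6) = 11447 / 608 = 18.83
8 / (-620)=-2 / 155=-0.01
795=795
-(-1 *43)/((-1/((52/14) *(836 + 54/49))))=-45858124/343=-133697.15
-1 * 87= -87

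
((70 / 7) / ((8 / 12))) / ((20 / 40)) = 30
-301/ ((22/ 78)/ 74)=-78971.45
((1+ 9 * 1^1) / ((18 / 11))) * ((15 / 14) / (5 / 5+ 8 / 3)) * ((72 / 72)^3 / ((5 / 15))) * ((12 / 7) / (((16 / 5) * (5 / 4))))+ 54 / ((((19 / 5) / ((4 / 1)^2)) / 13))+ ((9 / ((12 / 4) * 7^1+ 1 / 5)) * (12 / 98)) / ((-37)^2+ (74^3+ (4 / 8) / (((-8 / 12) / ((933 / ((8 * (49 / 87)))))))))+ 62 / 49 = 6893317117463039 / 2329334310198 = 2959.35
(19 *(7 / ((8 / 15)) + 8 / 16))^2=4289041 / 64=67016.27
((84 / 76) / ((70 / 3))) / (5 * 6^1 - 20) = 9 / 1900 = 0.00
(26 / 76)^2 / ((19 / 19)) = 169 / 1444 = 0.12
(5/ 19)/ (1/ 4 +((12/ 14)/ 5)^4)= 30012500/ 28610371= 1.05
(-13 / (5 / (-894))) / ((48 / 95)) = 4600.38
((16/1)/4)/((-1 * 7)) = -4/7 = -0.57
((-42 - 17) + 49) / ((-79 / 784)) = 7840 / 79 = 99.24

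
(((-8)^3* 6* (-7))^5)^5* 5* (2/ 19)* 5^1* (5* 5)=2569752500671926617175448875316827049692623230269706383619702546565738090195209760867136848789938296355553280000/ 19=135250131614311927219760500000000000000000000000000000000000000000000000000000000000000000000000000000000000000.00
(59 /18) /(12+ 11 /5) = 295 /1278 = 0.23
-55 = -55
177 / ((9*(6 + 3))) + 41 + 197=240.19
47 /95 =0.49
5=5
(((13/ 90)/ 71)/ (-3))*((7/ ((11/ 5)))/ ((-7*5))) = 13/ 210870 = 0.00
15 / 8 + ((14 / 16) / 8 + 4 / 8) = 159 / 64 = 2.48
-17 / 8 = -2.12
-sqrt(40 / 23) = -2 *sqrt(230) / 23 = -1.32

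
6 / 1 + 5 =11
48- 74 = -26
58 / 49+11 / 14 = 193 / 98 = 1.97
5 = 5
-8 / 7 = -1.14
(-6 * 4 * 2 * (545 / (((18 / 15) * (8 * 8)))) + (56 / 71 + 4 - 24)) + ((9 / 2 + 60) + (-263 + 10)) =-311455 / 568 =-548.34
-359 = -359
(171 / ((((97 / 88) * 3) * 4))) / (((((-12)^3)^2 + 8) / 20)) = 3135 / 36205153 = 0.00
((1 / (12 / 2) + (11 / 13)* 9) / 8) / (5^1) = 607 / 3120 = 0.19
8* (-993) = -7944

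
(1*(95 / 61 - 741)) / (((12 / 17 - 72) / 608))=116553904 / 18483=6306.01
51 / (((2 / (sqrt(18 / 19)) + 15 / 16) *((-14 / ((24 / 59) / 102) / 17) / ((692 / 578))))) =4484160 / 54082763 - 1594368 *sqrt(38) / 54082763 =-0.10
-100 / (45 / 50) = -1000 / 9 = -111.11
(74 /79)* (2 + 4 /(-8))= 111 /79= 1.41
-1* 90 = -90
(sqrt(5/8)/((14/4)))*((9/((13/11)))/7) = 99*sqrt(10)/1274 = 0.25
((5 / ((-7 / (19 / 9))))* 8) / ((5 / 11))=-1672 / 63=-26.54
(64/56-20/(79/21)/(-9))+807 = 1341689/1659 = 808.73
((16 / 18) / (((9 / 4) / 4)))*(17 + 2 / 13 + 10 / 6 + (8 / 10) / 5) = 2368768 / 78975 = 29.99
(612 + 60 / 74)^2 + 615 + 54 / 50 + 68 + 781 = 12902899263 / 34225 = 377002.17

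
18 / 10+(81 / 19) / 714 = 40833 / 22610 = 1.81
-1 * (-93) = 93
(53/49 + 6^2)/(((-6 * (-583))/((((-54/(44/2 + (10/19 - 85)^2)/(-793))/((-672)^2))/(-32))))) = -655937/93987651969832484864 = -0.00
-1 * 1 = -1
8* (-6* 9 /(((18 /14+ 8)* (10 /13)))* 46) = -69552 /25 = -2782.08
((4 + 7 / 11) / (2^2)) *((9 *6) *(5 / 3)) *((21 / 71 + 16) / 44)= 2655315 / 68728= 38.64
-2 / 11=-0.18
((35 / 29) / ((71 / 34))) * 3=3570 / 2059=1.73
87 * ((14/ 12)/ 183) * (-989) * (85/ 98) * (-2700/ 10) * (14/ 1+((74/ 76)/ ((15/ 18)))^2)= 608515111503/ 308294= 1973814.32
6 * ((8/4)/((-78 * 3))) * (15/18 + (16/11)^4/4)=-13193/131769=-0.10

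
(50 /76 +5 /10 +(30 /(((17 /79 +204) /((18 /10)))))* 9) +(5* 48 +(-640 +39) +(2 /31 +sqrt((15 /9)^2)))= -10140829808 /28507011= -355.73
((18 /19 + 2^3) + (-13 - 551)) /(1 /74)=-780404 /19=-41073.89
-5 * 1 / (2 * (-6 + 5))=5 / 2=2.50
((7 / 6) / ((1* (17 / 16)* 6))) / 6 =14 / 459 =0.03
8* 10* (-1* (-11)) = 880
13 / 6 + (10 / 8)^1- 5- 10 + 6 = -67 / 12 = -5.58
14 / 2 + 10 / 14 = 7.71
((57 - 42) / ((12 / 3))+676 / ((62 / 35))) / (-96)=-47785 / 11904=-4.01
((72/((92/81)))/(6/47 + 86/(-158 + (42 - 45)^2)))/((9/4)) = -1134486/18101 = -62.68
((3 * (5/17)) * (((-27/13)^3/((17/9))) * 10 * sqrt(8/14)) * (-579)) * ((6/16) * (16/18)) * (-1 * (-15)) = 153852169500 * sqrt(7)/4444531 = 91585.50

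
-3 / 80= -0.04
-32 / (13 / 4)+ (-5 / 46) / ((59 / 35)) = -349667 / 35282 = -9.91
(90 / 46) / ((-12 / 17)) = -255 / 92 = -2.77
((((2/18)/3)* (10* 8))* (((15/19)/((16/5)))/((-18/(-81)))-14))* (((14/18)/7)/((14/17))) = -666145/129276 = -5.15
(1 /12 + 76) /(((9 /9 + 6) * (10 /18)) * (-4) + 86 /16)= -5478 /733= -7.47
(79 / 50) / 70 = 79 / 3500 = 0.02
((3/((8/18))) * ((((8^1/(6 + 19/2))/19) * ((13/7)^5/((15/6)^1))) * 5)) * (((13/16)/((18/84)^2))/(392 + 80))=14480427/47678372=0.30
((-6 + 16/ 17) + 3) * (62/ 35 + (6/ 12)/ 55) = -1371/ 374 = -3.67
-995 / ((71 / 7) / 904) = -6296360 / 71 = -88681.13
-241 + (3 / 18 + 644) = 2419 / 6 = 403.17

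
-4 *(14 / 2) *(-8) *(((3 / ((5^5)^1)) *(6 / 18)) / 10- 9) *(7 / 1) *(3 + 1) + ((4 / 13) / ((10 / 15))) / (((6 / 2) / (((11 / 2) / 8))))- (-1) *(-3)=-91732376981 / 1625000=-56450.69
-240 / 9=-80 / 3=-26.67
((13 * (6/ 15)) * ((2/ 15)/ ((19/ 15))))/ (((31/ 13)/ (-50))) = -11.48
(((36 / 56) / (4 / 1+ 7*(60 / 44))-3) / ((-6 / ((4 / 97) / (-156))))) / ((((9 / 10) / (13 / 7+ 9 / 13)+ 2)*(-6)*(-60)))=-59537 / 387709327278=-0.00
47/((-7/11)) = -517/7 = -73.86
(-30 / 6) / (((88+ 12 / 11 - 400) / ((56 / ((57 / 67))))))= 10318 / 9747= 1.06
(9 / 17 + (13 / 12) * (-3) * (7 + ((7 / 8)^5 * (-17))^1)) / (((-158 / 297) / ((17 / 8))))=-4048540947 / 165675008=-24.44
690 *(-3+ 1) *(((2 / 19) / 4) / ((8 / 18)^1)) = -3105 / 38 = -81.71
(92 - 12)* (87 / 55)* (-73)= -101616 / 11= -9237.82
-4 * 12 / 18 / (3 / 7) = -56 / 9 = -6.22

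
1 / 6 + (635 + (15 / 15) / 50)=47639 / 75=635.19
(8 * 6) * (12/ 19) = 576/ 19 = 30.32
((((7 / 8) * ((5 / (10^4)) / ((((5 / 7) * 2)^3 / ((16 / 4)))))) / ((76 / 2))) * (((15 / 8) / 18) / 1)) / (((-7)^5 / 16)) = -1 / 638400000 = -0.00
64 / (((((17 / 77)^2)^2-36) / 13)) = -29247330112 / 1265425955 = -23.11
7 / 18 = 0.39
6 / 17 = 0.35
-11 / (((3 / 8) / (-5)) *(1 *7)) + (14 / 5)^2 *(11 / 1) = 56276 / 525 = 107.19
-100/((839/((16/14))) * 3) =-800/17619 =-0.05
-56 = -56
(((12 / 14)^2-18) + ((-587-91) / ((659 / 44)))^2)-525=32068182525 / 21279769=1506.98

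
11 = 11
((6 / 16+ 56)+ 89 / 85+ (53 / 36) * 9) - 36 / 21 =328239 / 4760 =68.96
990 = 990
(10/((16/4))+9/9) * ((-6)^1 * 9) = -189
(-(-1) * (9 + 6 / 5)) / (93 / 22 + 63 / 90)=561 / 271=2.07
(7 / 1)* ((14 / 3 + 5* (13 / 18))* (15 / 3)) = 289.72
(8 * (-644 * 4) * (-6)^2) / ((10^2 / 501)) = -92921472 / 25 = -3716858.88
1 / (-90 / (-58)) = 29 / 45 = 0.64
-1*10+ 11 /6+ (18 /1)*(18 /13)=16.76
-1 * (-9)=9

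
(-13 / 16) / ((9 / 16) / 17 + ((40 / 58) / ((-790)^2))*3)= -199992845 / 8145321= -24.55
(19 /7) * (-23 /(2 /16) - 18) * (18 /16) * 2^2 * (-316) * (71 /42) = 1318000.53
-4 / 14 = -2 / 7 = -0.29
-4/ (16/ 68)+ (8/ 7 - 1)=-118/ 7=-16.86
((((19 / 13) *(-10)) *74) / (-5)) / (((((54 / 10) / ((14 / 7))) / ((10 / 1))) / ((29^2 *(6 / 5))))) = 94595680 / 117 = 808510.09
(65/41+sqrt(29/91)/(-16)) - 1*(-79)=3304/41 - sqrt(2639)/1456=80.55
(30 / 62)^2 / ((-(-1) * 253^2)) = 0.00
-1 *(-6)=6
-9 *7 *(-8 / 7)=72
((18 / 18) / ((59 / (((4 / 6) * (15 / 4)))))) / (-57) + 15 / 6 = 8405 / 3363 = 2.50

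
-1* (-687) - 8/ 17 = 11671/ 17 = 686.53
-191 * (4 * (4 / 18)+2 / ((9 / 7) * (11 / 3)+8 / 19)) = -1500878 / 6147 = -244.16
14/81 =0.17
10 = 10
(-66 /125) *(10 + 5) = -198 /25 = -7.92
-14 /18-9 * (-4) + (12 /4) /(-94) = 29771 /846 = 35.19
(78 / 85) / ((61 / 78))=6084 / 5185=1.17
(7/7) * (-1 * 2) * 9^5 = -118098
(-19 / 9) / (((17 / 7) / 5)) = -4.35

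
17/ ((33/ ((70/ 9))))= 1190/ 297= 4.01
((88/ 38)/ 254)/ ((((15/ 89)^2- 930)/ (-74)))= 12895388/ 17774893965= 0.00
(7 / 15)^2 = 49 / 225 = 0.22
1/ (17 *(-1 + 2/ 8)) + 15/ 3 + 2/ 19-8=-2881/ 969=-2.97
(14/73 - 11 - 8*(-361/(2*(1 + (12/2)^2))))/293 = 76219/791393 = 0.10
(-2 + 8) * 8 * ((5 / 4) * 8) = 480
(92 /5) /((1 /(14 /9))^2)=18032 /405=44.52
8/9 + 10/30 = 11/9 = 1.22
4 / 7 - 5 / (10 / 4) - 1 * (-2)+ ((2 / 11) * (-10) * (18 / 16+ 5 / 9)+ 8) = 5.52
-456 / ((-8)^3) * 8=57 / 8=7.12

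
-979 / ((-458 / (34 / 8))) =16643 / 1832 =9.08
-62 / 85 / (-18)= 31 / 765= 0.04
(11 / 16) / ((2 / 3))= 33 / 32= 1.03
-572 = -572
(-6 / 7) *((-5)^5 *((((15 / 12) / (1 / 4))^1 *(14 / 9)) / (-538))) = -31250 / 807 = -38.72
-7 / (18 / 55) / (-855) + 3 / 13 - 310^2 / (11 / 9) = -34607996015 / 440154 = -78627.02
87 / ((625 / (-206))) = -17922 / 625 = -28.68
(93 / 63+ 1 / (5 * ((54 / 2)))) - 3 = -1.52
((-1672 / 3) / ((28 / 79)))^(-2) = 441 / 1090452484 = 0.00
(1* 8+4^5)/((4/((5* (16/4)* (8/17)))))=41280/17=2428.24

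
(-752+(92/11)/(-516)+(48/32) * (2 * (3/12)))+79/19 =-80571149/107844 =-747.11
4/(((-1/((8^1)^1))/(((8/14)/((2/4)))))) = -36.57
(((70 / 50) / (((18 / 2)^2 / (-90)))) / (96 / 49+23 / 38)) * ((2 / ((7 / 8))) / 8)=-7448 / 42975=-0.17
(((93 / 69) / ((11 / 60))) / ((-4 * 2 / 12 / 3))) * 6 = -50220 / 253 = -198.50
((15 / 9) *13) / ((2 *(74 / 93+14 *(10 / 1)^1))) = 2015 / 26188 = 0.08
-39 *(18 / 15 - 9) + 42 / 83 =126453 / 415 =304.71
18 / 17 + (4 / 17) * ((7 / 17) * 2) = 362 / 289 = 1.25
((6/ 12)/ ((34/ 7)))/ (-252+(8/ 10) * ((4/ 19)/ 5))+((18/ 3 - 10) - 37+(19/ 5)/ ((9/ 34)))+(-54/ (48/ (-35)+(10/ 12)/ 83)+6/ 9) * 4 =1170444764586983/ 8690343806160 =134.68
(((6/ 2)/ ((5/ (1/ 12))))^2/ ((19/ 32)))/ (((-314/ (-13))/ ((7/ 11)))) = 0.00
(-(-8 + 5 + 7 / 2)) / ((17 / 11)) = -11 / 34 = -0.32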